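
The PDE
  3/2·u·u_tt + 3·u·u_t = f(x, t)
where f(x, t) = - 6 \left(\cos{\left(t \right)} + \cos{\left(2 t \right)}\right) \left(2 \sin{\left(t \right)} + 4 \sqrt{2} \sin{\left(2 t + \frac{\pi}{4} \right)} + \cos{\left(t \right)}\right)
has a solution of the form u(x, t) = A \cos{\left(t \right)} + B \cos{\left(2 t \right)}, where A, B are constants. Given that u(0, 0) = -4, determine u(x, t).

Substitute the ansatz u = A \cos{\left(t \right)} + B \cos{\left(2 t \right)} into the left-hand side.
Derivatives of the ansatz:
  u_tt = - A \cos{\left(t \right)} - 4 B \cos{\left(2 t \right)}
  u_t = - A \sin{\left(t \right)} - 2 B \sin{\left(2 t \right)}
Term by term:
  3/2·u·u_tt = - \frac{3 A^{2} \cos^{2}{\left(t \right)}}{2} - \frac{15 A B \cos{\left(t \right)} \cos{\left(2 t \right)}}{2} - 6 B^{2} \cos^{2}{\left(2 t \right)}
  3·u·u_t = - 3 A^{2} \sin{\left(t \right)} \cos{\left(t \right)} - 3 A B \sin{\left(t \right)} \cos{\left(2 t \right)} - 6 A B \sin{\left(2 t \right)} \cos{\left(t \right)} - 6 B^{2} \sin{\left(2 t \right)} \cos{\left(2 t \right)}
So the left-hand side equals
  - 3 A^{2} \sin{\left(t \right)} \cos{\left(t \right)} - \frac{3 A^{2} \cos^{2}{\left(t \right)}}{2} - 3 A B \sin{\left(t \right)} \cos{\left(2 t \right)} - 6 A B \sin{\left(2 t \right)} \cos{\left(t \right)} - \frac{15 A B \cos{\left(t \right)} \cos{\left(2 t \right)}}{2} - 6 B^{2} \sin{\left(2 t \right)} \cos{\left(2 t \right)} - 6 B^{2} \cos^{2}{\left(2 t \right)}
This must equal f(x, t) identically; expanded, f = - 12 \sin{\left(t \right)} \cos{\left(t \right)} - 12 \sin{\left(t \right)} \cos{\left(2 t \right)} - 24 \sin{\left(2 t \right)} \cos{\left(t \right)} - 24 \sin{\left(2 t \right)} \cos{\left(2 t \right)} - 6 \cos^{2}{\left(t \right)} - 30 \cos{\left(t \right)} \cos{\left(2 t \right)} - 24 \cos^{2}{\left(2 t \right)}.
Matching coefficients of the independent functions:
  [\sin{\left(t \right)} \cos{\left(t \right)}]:  - 3 A^{2} = -12
  [\sin{\left(t \right)} \cos{\left(2 t \right)}]:  - 3 A B = -12
  [\sin{\left(2 t \right)} \cos{\left(t \right)}]:  - 6 A B = -24
  [\sin{\left(2 t \right)} \cos{\left(2 t \right)}, \cos^{2}{\left(2 t \right)}]:  - 6 B^{2} = -24
  [\cos{\left(t \right)} \cos{\left(2 t \right)}]:  - \frac{15 A B}{2} = -30
  [\cos^{2}{\left(t \right)}]:  - \frac{3 A^{2}}{2} = -6
These equations allow (A, B) = (-2, -2) or (2, 2).
Impose the point condition(s):
  u(0, 0) = -4  ⟹  A + B = -4
Only A = -2, B = -2 satisfies everything.
Hence u(x, t) = - 2 \cos{\left(t \right)} - 2 \cos{\left(2 t \right)}.

Answer: u(x, t) = - 2 \cos{\left(t \right)} - 2 \cos{\left(2 t \right)}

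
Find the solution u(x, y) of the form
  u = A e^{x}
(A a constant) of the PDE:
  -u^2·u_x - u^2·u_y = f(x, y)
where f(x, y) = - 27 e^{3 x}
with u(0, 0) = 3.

Answer: u(x, y) = 3 e^{x}

Derivation:
Substitute the ansatz u = A e^{x} into the left-hand side.
Derivatives of the ansatz:
  u_x = A e^{x}
  u_y = 0
Term by term:
  -u^2·u_x = - A^{3} e^{3 x}
  -u^2·u_y = 0
So the left-hand side equals
  - A^{3} e^{3 x}
This must equal f(x, y) = - 27 e^{3 x} identically.
Matching coefficients of the independent functions:
  [e^{3 x}]:  - A^{3} = -27
Solving: A = 3.
Check against the point condition:
  u(0, 0) = 3  ⟹  A = 3  ✓
Hence u(x, y) = 3 e^{x}.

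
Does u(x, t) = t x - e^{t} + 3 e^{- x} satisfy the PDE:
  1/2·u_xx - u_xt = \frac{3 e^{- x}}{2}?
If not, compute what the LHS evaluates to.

Answer: No, the LHS evaluates to -1 + \frac{3 e^{- x}}{2}

Derivation:
Evaluate each term of the left-hand side for u = t x - e^{t} + 3 e^{- x}.
Derivatives:
  u_xx = 3 e^{- x}
  u_xt = 1
Terms:
  1/2·u_xx = \frac{3 e^{- x}}{2}
  -u_xt = -1
Sum: LHS = -1 + \frac{3 e^{- x}}{2}
Given right-hand side: \frac{3 e^{- x}}{2}. Difference LHS − RHS = -1 ≠ 0, so u is not a solution.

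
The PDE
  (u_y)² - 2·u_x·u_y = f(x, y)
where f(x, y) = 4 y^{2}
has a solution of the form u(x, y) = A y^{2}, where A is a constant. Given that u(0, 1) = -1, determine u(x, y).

Substitute the ansatz u = A y^{2} into the left-hand side.
Derivatives of the ansatz:
  u_y = 2 A y
  u_x = 0
Term by term:
  (u_y)² = 4 A^{2} y^{2}
  -2·u_x·u_y = 0
So the left-hand side equals
  4 A^{2} y^{2}
This must equal f(x, y) = 4 y^{2} identically.
Matching coefficients of the independent functions:
  [y^{2}]:  4 A^{2} = 4
These equations allow (A) = (-1) or (1).
Impose the point condition(s):
  u(0, 1) = -1  ⟹  A = -1
Only A = -1 satisfies everything.
Hence u(x, y) = - y^{2}.

Answer: u(x, y) = - y^{2}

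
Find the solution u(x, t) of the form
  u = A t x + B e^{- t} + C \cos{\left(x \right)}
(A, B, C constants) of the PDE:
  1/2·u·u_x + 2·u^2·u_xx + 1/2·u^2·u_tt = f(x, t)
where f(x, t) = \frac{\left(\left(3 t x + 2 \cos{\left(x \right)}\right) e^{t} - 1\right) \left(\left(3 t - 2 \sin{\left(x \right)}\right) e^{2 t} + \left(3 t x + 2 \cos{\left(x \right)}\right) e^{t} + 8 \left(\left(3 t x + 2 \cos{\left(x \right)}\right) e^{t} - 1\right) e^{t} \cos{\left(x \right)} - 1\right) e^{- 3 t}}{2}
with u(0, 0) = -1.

Substitute the ansatz u = A t x + B e^{- t} + C \cos{\left(x \right)} into the left-hand side.
Derivatives of the ansatz:
  u_x = A t - C \sin{\left(x \right)}
  u_xx = - C \cos{\left(x \right)}
  u_tt = B e^{- t}
Term by term:
  1/2·u·u_x = \frac{A^{2} t^{2} x}{2} + \frac{A B t e^{- t}}{2} - \frac{A C t x \sin{\left(x \right)}}{2} + \frac{A C t \cos{\left(x \right)}}{2} - \frac{B C e^{- t} \sin{\left(x \right)}}{2} - \frac{C^{2} \sin{\left(x \right)} \cos{\left(x \right)}}{2}
  2·u^2·u_xx = - 2 A^{2} C t^{2} x^{2} \cos{\left(x \right)} - 4 A B C t x e^{- t} \cos{\left(x \right)} - 4 A C^{2} t x \cos^{2}{\left(x \right)} - 2 B^{2} C e^{- 2 t} \cos{\left(x \right)} - 4 B C^{2} e^{- t} \cos^{2}{\left(x \right)} - 2 C^{3} \cos^{3}{\left(x \right)}
  1/2·u^2·u_tt = \frac{A^{2} B t^{2} x^{2} e^{- t}}{2} + A B^{2} t x e^{- 2 t} + A B C t x e^{- t} \cos{\left(x \right)} + \frac{B^{3} e^{- 3 t}}{2} + B^{2} C e^{- 2 t} \cos{\left(x \right)} + \frac{B C^{2} e^{- t} \cos^{2}{\left(x \right)}}{2}
So the left-hand side equals
  \frac{A^{2} B t^{2} x^{2} e^{- t}}{2} - 2 A^{2} C t^{2} x^{2} \cos{\left(x \right)} + \frac{A^{2} t^{2} x}{2} + A B^{2} t x e^{- 2 t} - 3 A B C t x e^{- t} \cos{\left(x \right)} + \frac{A B t e^{- t}}{2} - 4 A C^{2} t x \cos^{2}{\left(x \right)} - \frac{A C t x \sin{\left(x \right)}}{2} + \frac{A C t \cos{\left(x \right)}}{2} + \frac{B^{3} e^{- 3 t}}{2} - B^{2} C e^{- 2 t} \cos{\left(x \right)} - \frac{7 B C^{2} e^{- t} \cos^{2}{\left(x \right)}}{2} - \frac{B C e^{- t} \sin{\left(x \right)}}{2} - 2 C^{3} \cos^{3}{\left(x \right)} - \frac{C^{2} \sin{\left(x \right)} \cos{\left(x \right)}}{2}
This must equal f(x, t) identically; expanded, f = 36 t^{2} x^{2} \cos{\left(x \right)} + \frac{9 t^{2} x^{2} e^{- t}}{2} + \frac{9 t^{2} x}{2} - 3 t x \sin{\left(x \right)} + 48 t x \cos^{2}{\left(x \right)} - 18 t x e^{- t} \cos{\left(x \right)} - 3 t x e^{- 2 t} + 3 t \cos{\left(x \right)} - \frac{3 t e^{- t}}{2} - 2 \sin{\left(x \right)} \cos{\left(x \right)} + 16 \cos^{3}{\left(x \right)} + e^{- t} \sin{\left(x \right)} - 14 e^{- t} \cos^{2}{\left(x \right)} + 2 e^{- 2 t} \cos{\left(x \right)} + \frac{e^{- 3 t}}{2}.
Matching coefficients of the independent functions:
(each divided by its leading coefficient; functions giving the same equation are listed together)
  [t e^{- t}]:  A B + 3 = 0
  [t \cos{\left(x \right)}, t x \sin{\left(x \right)}]:  A C - 6 = 0
  [t^{2} x]:  A^{2} - 9 = 0
  [e^{- 2 t} \cos{\left(x \right)}]:  B^{2} C + 2 = 0
  [e^{- t} \sin{\left(x \right)}]:  B C + 2 = 0
  [e^{- t} \cos^{2}{\left(x \right)}]:  B C^{2} - 4 = 0
  [\sin{\left(x \right)} \cos{\left(x \right)}]:  C^{2} - 4 = 0
  [t x e^{- 2 t}]:  A B^{2} + 3 = 0
  [t x \cos^{2}{\left(x \right)}]:  A C^{2} + 12 = 0
  [t^{2} x^{2} e^{- t}]:  A^{2} B - 9 = 0
  [t^{2} x^{2} \cos{\left(x \right)}]:  A^{2} C + 18 = 0
  [t x e^{- t} \cos{\left(x \right)}]:  A B C - 6 = 0
  [e^{- 3 t}]:  B^{3} - 1 = 0
  [\cos^{3}{\left(x \right)}]:  C^{3} + 8 = 0
Solving: A = -3, B = 1, C = -2.
Check against the point condition:
  u(0, 0) = -1  ⟹  B + C = -1  ✓
Hence u(x, t) = - 3 t x - 2 \cos{\left(x \right)} + e^{- t}.

Answer: u(x, t) = - 3 t x - 2 \cos{\left(x \right)} + e^{- t}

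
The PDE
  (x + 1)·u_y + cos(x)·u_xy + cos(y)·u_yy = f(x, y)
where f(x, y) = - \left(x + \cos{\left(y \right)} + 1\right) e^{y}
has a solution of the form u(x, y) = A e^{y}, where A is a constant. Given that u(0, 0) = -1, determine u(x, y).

Answer: u(x, y) = - e^{y}

Derivation:
Substitute the ansatz u = A e^{y} into the left-hand side.
Derivatives of the ansatz:
  u_y = A e^{y}
  u_xy = 0
  u_yy = A e^{y}
Term by term:
  (x + 1)·u_y = A x e^{y} + A e^{y}
  cos(x)·u_xy = 0
  cos(y)·u_yy = A e^{y} \cos{\left(y \right)}
So the left-hand side equals
  A x e^{y} + A e^{y} \cos{\left(y \right)} + A e^{y}
This must equal f(x, y) identically; expanded, f = - x e^{y} - e^{y} \cos{\left(y \right)} - e^{y}.
Matching coefficients of the independent functions:
  [x e^{y}, e^{y} \cos{\left(y \right)}, e^{y}]:  A = -1
Solving: A = -1.
Check against the point condition:
  u(0, 0) = -1  ⟹  A = -1  ✓
Hence u(x, y) = - e^{y}.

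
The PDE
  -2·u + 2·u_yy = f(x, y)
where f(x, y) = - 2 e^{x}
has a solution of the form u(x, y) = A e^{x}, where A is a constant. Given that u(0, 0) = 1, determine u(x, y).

Answer: u(x, y) = e^{x}

Derivation:
Substitute the ansatz u = A e^{x} into the left-hand side.
Derivatives of the ansatz:
  u_yy = 0
Term by term:
  -2·u = - 2 A e^{x}
  2·u_yy = 0
So the left-hand side equals
  - 2 A e^{x}
This must equal f(x, y) = - 2 e^{x} identically.
Matching coefficients of the independent functions:
  [e^{x}]:  - 2 A = -2
Solving: A = 1.
Check against the point condition:
  u(0, 0) = 1  ⟹  A = 1  ✓
Hence u(x, y) = e^{x}.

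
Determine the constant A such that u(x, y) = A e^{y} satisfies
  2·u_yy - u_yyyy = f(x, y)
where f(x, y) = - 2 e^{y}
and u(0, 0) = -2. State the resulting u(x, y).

Substitute the ansatz u = A e^{y} into the left-hand side.
Derivatives of the ansatz:
  u_yy = A e^{y}
  u_yyyy = A e^{y}
Term by term:
  2·u_yy = 2 A e^{y}
  -u_yyyy = - A e^{y}
So the left-hand side equals
  A e^{y}
This must equal f(x, y) = - 2 e^{y} identically.
Matching coefficients of the independent functions:
  [e^{y}]:  A = -2
Solving: A = -2.
Check against the point condition:
  u(0, 0) = -2  ⟹  A = -2  ✓
Hence u(x, y) = - 2 e^{y}.

Answer: u(x, y) = - 2 e^{y}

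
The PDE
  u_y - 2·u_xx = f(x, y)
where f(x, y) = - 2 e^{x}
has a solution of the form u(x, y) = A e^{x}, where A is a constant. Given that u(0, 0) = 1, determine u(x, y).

Substitute the ansatz u = A e^{x} into the left-hand side.
Derivatives of the ansatz:
  u_y = 0
  u_xx = A e^{x}
Term by term:
  u_y = 0
  -2·u_xx = - 2 A e^{x}
So the left-hand side equals
  - 2 A e^{x}
This must equal f(x, y) = - 2 e^{x} identically.
Matching coefficients of the independent functions:
  [e^{x}]:  - 2 A = -2
Solving: A = 1.
Check against the point condition:
  u(0, 0) = 1  ⟹  A = 1  ✓
Hence u(x, y) = e^{x}.

Answer: u(x, y) = e^{x}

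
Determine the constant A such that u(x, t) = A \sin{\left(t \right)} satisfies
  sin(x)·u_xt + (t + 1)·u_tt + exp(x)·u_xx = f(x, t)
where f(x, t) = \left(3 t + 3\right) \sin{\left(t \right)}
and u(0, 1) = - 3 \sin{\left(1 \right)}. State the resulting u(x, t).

Answer: u(x, t) = - 3 \sin{\left(t \right)}

Derivation:
Substitute the ansatz u = A \sin{\left(t \right)} into the left-hand side.
Derivatives of the ansatz:
  u_xt = 0
  u_tt = - A \sin{\left(t \right)}
  u_xx = 0
Term by term:
  sin(x)·u_xt = 0
  (t + 1)·u_tt = - A t \sin{\left(t \right)} - A \sin{\left(t \right)}
  exp(x)·u_xx = 0
So the left-hand side equals
  - A t \sin{\left(t \right)} - A \sin{\left(t \right)}
This must equal f(x, t) identically; expanded, f = 3 t \sin{\left(t \right)} + 3 \sin{\left(t \right)}.
Matching coefficients of the independent functions:
  [t \sin{\left(t \right)}, \sin{\left(t \right)}]:  - A = 3
Solving: A = -3.
Check against the point condition:
  u(0, 1) = - 3 \sin{\left(1 \right)}  ⟹  A \sin{\left(1 \right)} = - 3 \sin{\left(1 \right)}  ✓
Hence u(x, t) = - 3 \sin{\left(t \right)}.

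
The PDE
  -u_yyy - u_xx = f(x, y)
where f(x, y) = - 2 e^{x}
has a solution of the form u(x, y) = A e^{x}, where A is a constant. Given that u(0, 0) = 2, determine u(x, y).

Substitute the ansatz u = A e^{x} into the left-hand side.
Derivatives of the ansatz:
  u_yyy = 0
  u_xx = A e^{x}
Term by term:
  -u_yyy = 0
  -u_xx = - A e^{x}
So the left-hand side equals
  - A e^{x}
This must equal f(x, y) = - 2 e^{x} identically.
Matching coefficients of the independent functions:
  [e^{x}]:  - A = -2
Solving: A = 2.
Check against the point condition:
  u(0, 0) = 2  ⟹  A = 2  ✓
Hence u(x, y) = 2 e^{x}.

Answer: u(x, y) = 2 e^{x}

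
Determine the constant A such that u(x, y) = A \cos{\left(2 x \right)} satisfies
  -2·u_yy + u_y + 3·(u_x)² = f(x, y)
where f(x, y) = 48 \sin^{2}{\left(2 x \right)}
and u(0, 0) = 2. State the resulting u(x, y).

Substitute the ansatz u = A \cos{\left(2 x \right)} into the left-hand side.
Derivatives of the ansatz:
  u_yy = 0
  u_y = 0
  u_x = - 2 A \sin{\left(2 x \right)}
Term by term:
  -2·u_yy = 0
  u_y = 0
  3·(u_x)² = 12 A^{2} \sin^{2}{\left(2 x \right)}
So the left-hand side equals
  12 A^{2} \sin^{2}{\left(2 x \right)}
This must equal f(x, y) = 48 \sin^{2}{\left(2 x \right)} identically.
Matching coefficients of the independent functions:
  [\sin^{2}{\left(2 x \right)}]:  12 A^{2} = 48
These equations allow (A) = (-2) or (2).
Impose the point condition(s):
  u(0, 0) = 2  ⟹  A = 2
Only A = 2 satisfies everything.
Hence u(x, y) = 2 \cos{\left(2 x \right)}.

Answer: u(x, y) = 2 \cos{\left(2 x \right)}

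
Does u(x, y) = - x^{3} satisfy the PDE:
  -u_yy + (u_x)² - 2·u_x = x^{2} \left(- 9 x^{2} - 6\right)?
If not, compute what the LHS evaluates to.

Answer: No, the LHS evaluates to x^{2} \left(9 x^{2} + 6\right)

Derivation:
Evaluate each term of the left-hand side for u = - x^{3}.
Derivatives:
  u_yy = 0
  u_x = - 3 x^{2}
Terms:
  -u_yy = 0
  (u_x)² = 9 x^{4}
  -2·u_x = 6 x^{2}
Sum: LHS = x^{2} \left(9 x^{2} + 6\right)
Given right-hand side: x^{2} \left(- 9 x^{2} - 6\right). Difference LHS − RHS = x^{2} \left(18 x^{2} + 12\right) ≠ 0, so u is not a solution.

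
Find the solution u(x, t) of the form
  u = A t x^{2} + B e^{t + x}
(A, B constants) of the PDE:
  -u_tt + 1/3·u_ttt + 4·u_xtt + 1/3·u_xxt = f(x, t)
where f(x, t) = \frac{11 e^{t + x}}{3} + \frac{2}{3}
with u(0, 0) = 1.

Substitute the ansatz u = A t x^{2} + B e^{t + x} into the left-hand side.
Derivatives of the ansatz:
  u_tt = B e^{t} e^{x}
  u_ttt = B e^{t} e^{x}
  u_xtt = B e^{t} e^{x}
  u_xxt = 2 A + B e^{t} e^{x}
Term by term:
  -u_tt = - B e^{t} e^{x}
  1/3·u_ttt = \frac{B e^{t} e^{x}}{3}
  4·u_xtt = 4 B e^{t} e^{x}
  1/3·u_xxt = \frac{2 A}{3} + \frac{B e^{t} e^{x}}{3}
So the left-hand side equals
  \frac{2 A}{3} + \frac{11 B e^{t} e^{x}}{3}
This must equal f(x, t) identically; expanded, f = \frac{11 e^{t} e^{x}}{3} + \frac{2}{3}.
Matching coefficients of the independent functions:
  [constant term]:  \frac{2 A}{3} = \frac{2}{3}
  [e^{t} e^{x}]:  \frac{11 B}{3} = \frac{11}{3}
Solving: A = 1, B = 1.
Check against the point condition:
  u(0, 0) = 1  ⟹  B = 1  ✓
Hence u(x, t) = t x^{2} + e^{t + x}.

Answer: u(x, t) = t x^{2} + e^{t + x}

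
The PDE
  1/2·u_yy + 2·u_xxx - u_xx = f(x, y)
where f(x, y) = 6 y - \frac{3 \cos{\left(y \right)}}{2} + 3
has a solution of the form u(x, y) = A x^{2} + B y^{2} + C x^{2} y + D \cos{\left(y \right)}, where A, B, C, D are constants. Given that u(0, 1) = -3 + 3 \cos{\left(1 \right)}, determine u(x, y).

Answer: u(x, y) = - 3 x^{2} y - 3 x^{2} - 3 y^{2} + 3 \cos{\left(y \right)}

Derivation:
Substitute the ansatz u = A x^{2} + B y^{2} + C x^{2} y + D \cos{\left(y \right)} into the left-hand side.
Derivatives of the ansatz:
  u_yy = 2 B - D \cos{\left(y \right)}
  u_xxx = 0
  u_xx = 2 A + 2 C y
Term by term:
  1/2·u_yy = B - \frac{D \cos{\left(y \right)}}{2}
  2·u_xxx = 0
  -u_xx = - 2 A - 2 C y
So the left-hand side equals
  - 2 A + B - 2 C y - \frac{D \cos{\left(y \right)}}{2}
This must equal f(x, y) = 6 y - \frac{3 \cos{\left(y \right)}}{2} + 3 identically.
Matching coefficients of the independent functions:
  [constant term]:  - 2 A + B = 3
  [y]:  - 2 C = 6
  [\cos{\left(y \right)}]:  - \frac{D}{2} = - \frac{3}{2}
These equations do not fix every constant; impose the point condition(s):
  u(0, 1) = -3 + 3 \cos{\left(1 \right)}  ⟹  B + D \cos{\left(1 \right)} = -3 + 3 \cos{\left(1 \right)}
Solving the combined system: A = -3, B = -3, C = -3, D = 3.
Hence u(x, y) = - 3 x^{2} y - 3 x^{2} - 3 y^{2} + 3 \cos{\left(y \right)}.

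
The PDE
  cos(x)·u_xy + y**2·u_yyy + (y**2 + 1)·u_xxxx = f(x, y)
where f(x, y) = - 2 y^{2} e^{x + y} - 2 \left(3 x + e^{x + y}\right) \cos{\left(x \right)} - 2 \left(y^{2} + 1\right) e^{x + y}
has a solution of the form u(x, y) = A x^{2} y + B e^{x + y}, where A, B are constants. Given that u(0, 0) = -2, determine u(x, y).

Substitute the ansatz u = A x^{2} y + B e^{x + y} into the left-hand side.
Derivatives of the ansatz:
  u_xy = 2 A x + B e^{x} e^{y}
  u_yyy = B e^{x} e^{y}
  u_xxxx = B e^{x} e^{y}
Term by term:
  cos(x)·u_xy = 2 A x \cos{\left(x \right)} + B e^{x} e^{y} \cos{\left(x \right)}
  y**2·u_yyy = B y^{2} e^{x} e^{y}
  (y**2 + 1)·u_xxxx = B y^{2} e^{x} e^{y} + B e^{x} e^{y}
So the left-hand side equals
  2 A x \cos{\left(x \right)} + 2 B y^{2} e^{x} e^{y} + B e^{x} e^{y} \cos{\left(x \right)} + B e^{x} e^{y}
This must equal f(x, y) identically; expanded, f = - 6 x \cos{\left(x \right)} - 4 y^{2} e^{x} e^{y} - 2 e^{x} e^{y} \cos{\left(x \right)} - 2 e^{x} e^{y}.
Matching coefficients of the independent functions:
  [x \cos{\left(x \right)}]:  2 A = -6
  [e^{x} e^{y}, e^{x} e^{y} \cos{\left(x \right)}]:  B = -2
  [y^{2} e^{x} e^{y}]:  2 B = -4
Solving: A = -3, B = -2.
Check against the point condition:
  u(0, 0) = -2  ⟹  B = -2  ✓
Hence u(x, y) = - 3 x^{2} y - 2 e^{x + y}.

Answer: u(x, y) = - 3 x^{2} y - 2 e^{x + y}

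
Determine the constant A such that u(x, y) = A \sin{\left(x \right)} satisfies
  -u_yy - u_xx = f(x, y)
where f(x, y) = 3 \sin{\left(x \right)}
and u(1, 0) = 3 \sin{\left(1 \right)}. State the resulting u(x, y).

Substitute the ansatz u = A \sin{\left(x \right)} into the left-hand side.
Derivatives of the ansatz:
  u_yy = 0
  u_xx = - A \sin{\left(x \right)}
Term by term:
  -u_yy = 0
  -u_xx = A \sin{\left(x \right)}
So the left-hand side equals
  A \sin{\left(x \right)}
This must equal f(x, y) = 3 \sin{\left(x \right)} identically.
Matching coefficients of the independent functions:
  [\sin{\left(x \right)}]:  A = 3
Solving: A = 3.
Check against the point condition:
  u(1, 0) = 3 \sin{\left(1 \right)}  ⟹  A \sin{\left(1 \right)} = 3 \sin{\left(1 \right)}  ✓
Hence u(x, y) = 3 \sin{\left(x \right)}.

Answer: u(x, y) = 3 \sin{\left(x \right)}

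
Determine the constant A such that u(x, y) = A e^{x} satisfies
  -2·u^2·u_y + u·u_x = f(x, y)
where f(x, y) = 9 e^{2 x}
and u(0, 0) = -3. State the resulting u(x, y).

Answer: u(x, y) = - 3 e^{x}

Derivation:
Substitute the ansatz u = A e^{x} into the left-hand side.
Derivatives of the ansatz:
  u_y = 0
  u_x = A e^{x}
Term by term:
  -2·u^2·u_y = 0
  u·u_x = A^{2} e^{2 x}
So the left-hand side equals
  A^{2} e^{2 x}
This must equal f(x, y) = 9 e^{2 x} identically.
Matching coefficients of the independent functions:
  [e^{2 x}]:  A^{2} = 9
These equations allow (A) = (-3) or (3).
Impose the point condition(s):
  u(0, 0) = -3  ⟹  A = -3
Only A = -3 satisfies everything.
Hence u(x, y) = - 3 e^{x}.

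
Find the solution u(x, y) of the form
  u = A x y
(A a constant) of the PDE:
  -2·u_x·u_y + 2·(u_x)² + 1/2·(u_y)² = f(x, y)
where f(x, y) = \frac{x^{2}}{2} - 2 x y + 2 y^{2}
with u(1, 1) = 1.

Substitute the ansatz u = A x y into the left-hand side.
Derivatives of the ansatz:
  u_x = A y
  u_y = A x
Term by term:
  -2·u_x·u_y = - 2 A^{2} x y
  2·(u_x)² = 2 A^{2} y^{2}
  1/2·(u_y)² = \frac{A^{2} x^{2}}{2}
So the left-hand side equals
  \frac{A^{2} x^{2}}{2} - 2 A^{2} x y + 2 A^{2} y^{2}
This must equal f(x, y) = \frac{x^{2}}{2} - 2 x y + 2 y^{2} identically.
Matching coefficients of the independent functions:
  [x^{2}]:  \frac{A^{2}}{2} = \frac{1}{2}
  [y^{2}]:  2 A^{2} = 2
  [x y]:  - 2 A^{2} = -2
These equations allow (A) = (-1) or (1).
Impose the point condition(s):
  u(1, 1) = 1  ⟹  A = 1
Only A = 1 satisfies everything.
Hence u(x, y) = x y.

Answer: u(x, y) = x y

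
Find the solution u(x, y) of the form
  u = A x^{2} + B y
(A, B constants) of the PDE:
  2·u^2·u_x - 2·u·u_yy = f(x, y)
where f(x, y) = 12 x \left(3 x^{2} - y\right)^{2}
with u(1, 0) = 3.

Substitute the ansatz u = A x^{2} + B y into the left-hand side.
Derivatives of the ansatz:
  u_x = 2 A x
  u_yy = 0
Term by term:
  2·u^2·u_x = 4 A^{3} x^{5} + 8 A^{2} B x^{3} y + 4 A B^{2} x y^{2}
  -2·u·u_yy = 0
So the left-hand side equals
  4 A^{3} x^{5} + 8 A^{2} B x^{3} y + 4 A B^{2} x y^{2}
This must equal f(x, y) identically; expanded, f = 108 x^{5} - 72 x^{3} y + 12 x y^{2}.
Matching coefficients of the independent functions:
  [x^{5}]:  4 A^{3} = 108
  [x y^{2}]:  4 A B^{2} = 12
  [x^{3} y]:  8 A^{2} B = -72
Solving: A = 3, B = -1.
Check against the point condition:
  u(1, 0) = 3  ⟹  A = 3  ✓
Hence u(x, y) = 3 x^{2} - y.

Answer: u(x, y) = 3 x^{2} - y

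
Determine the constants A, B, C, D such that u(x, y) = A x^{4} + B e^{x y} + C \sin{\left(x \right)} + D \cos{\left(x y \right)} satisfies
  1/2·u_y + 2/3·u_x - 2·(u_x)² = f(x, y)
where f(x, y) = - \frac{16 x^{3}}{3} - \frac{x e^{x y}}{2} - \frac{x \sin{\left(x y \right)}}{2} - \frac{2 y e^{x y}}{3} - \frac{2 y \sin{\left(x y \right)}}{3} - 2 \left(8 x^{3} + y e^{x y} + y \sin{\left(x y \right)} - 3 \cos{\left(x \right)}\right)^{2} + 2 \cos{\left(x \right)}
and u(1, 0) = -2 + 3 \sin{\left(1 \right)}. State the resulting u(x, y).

Substitute the ansatz u = A x^{4} + B e^{x y} + C \sin{\left(x \right)} + D \cos{\left(x y \right)} into the left-hand side.
Derivatives of the ansatz:
  u_y = B x e^{x y} - D x \sin{\left(x y \right)}
  u_x = 4 A x^{3} + B y e^{x y} + C \cos{\left(x \right)} - D y \sin{\left(x y \right)}
Term by term:
  1/2·u_y = \frac{B x e^{x y}}{2} - \frac{D x \sin{\left(x y \right)}}{2}
  2/3·u_x = \frac{8 A x^{3}}{3} + \frac{2 B y e^{x y}}{3} + \frac{2 C \cos{\left(x \right)}}{3} - \frac{2 D y \sin{\left(x y \right)}}{3}
  -2·(u_x)² = - 32 A^{2} x^{6} - 16 A B x^{3} y e^{x y} - 16 A C x^{3} \cos{\left(x \right)} + 16 A D x^{3} y \sin{\left(x y \right)} - 2 B^{2} y^{2} e^{2 x y} - 4 B C y e^{x y} \cos{\left(x \right)} + 4 B D y^{2} e^{x y} \sin{\left(x y \right)} - 2 C^{2} \cos^{2}{\left(x \right)} + 4 C D y \sin{\left(x y \right)} \cos{\left(x \right)} - 2 D^{2} y^{2} \sin^{2}{\left(x y \right)}
So the left-hand side equals
  - 32 A^{2} x^{6} - 16 A B x^{3} y e^{x y} - 16 A C x^{3} \cos{\left(x \right)} + 16 A D x^{3} y \sin{\left(x y \right)} + \frac{8 A x^{3}}{3} - 2 B^{2} y^{2} e^{2 x y} - 4 B C y e^{x y} \cos{\left(x \right)} + 4 B D y^{2} e^{x y} \sin{\left(x y \right)} + \frac{B x e^{x y}}{2} + \frac{2 B y e^{x y}}{3} - 2 C^{2} \cos^{2}{\left(x \right)} + 4 C D y \sin{\left(x y \right)} \cos{\left(x \right)} + \frac{2 C \cos{\left(x \right)}}{3} - 2 D^{2} y^{2} \sin^{2}{\left(x y \right)} - \frac{D x \sin{\left(x y \right)}}{2} - \frac{2 D y \sin{\left(x y \right)}}{3}
This must equal f(x, y) identically; expanded, f = - 128 x^{6} - 32 x^{3} y e^{x y} - 32 x^{3} y \sin{\left(x y \right)} + 96 x^{3} \cos{\left(x \right)} - \frac{16 x^{3}}{3} - \frac{x e^{x y}}{2} - \frac{x \sin{\left(x y \right)}}{2} - 2 y^{2} e^{2 x y} - 4 y^{2} e^{x y} \sin{\left(x y \right)} - 2 y^{2} \sin^{2}{\left(x y \right)} + 12 y e^{x y} \cos{\left(x \right)} - \frac{2 y e^{x y}}{3} + 12 y \sin{\left(x y \right)} \cos{\left(x \right)} - \frac{2 y \sin{\left(x y \right)}}{3} - 18 \cos^{2}{\left(x \right)} + 2 \cos{\left(x \right)}.
Matching coefficients of the independent functions:
(each divided by its leading coefficient; functions giving the same equation are listed together)
  [x^{3}]:  \frac{8 A}{3} + \frac{16}{3} = 0
  [x^{6}]:  A^{2} - 4 = 0
  [x e^{x y}, y e^{x y}]:  B + 1 = 0
  [x \sin{\left(x y \right)}, y \sin{\left(x y \right)}]:  D - 1 = 0
  [x^{3} \cos{\left(x \right)}]:  A C + 6 = 0
  [y^{2} e^{2 x y}]:  B^{2} - 1 = 0
  [y^{2} \sin^{2}{\left(x y \right)}]:  D^{2} - 1 = 0
  [x^{3} y e^{x y}]:  A B - 2 = 0
  [x^{3} y \sin{\left(x y \right)}]:  A D + 2 = 0
  [y e^{x y} \cos{\left(x \right)}]:  B C + 3 = 0
  [y \sin{\left(x y \right)} \cos{\left(x \right)}]:  C D - 3 = 0
  [y^{2} e^{x y} \sin{\left(x y \right)}]:  B D + 1 = 0
  [\cos{\left(x \right)}]:  C - 3 = 0
  [\cos^{2}{\left(x \right)}]:  C^{2} - 9 = 0
Solving: A = -2, B = -1, C = 3, D = 1.
Check against the point condition:
  u(1, 0) = -2 + 3 \sin{\left(1 \right)}  ⟹  A + B + C \sin{\left(1 \right)} + D = -2 + 3 \sin{\left(1 \right)}  ✓
Hence u(x, y) = - 2 x^{4} - e^{x y} + 3 \sin{\left(x \right)} + \cos{\left(x y \right)}.

Answer: u(x, y) = - 2 x^{4} - e^{x y} + 3 \sin{\left(x \right)} + \cos{\left(x y \right)}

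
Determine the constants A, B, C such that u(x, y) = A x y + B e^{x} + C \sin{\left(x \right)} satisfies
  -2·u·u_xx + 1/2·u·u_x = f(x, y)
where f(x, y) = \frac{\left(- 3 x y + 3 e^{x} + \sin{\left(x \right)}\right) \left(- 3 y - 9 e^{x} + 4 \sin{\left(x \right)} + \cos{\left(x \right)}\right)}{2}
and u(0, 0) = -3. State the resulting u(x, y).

Substitute the ansatz u = A x y + B e^{x} + C \sin{\left(x \right)} into the left-hand side.
Derivatives of the ansatz:
  u_xx = B e^{x} - C \sin{\left(x \right)}
  u_x = A y + B e^{x} + C \cos{\left(x \right)}
Term by term:
  -2·u·u_xx = - 2 A B x y e^{x} + 2 A C x y \sin{\left(x \right)} - 2 B^{2} e^{2 x} + 2 C^{2} \sin^{2}{\left(x \right)}
  1/2·u·u_x = \frac{A^{2} x y^{2}}{2} + \frac{A B x y e^{x}}{2} + \frac{A B y e^{x}}{2} + \frac{A C x y \cos{\left(x \right)}}{2} + \frac{A C y \sin{\left(x \right)}}{2} + \frac{B^{2} e^{2 x}}{2} + \frac{B C e^{x} \sin{\left(x \right)}}{2} + \frac{B C e^{x} \cos{\left(x \right)}}{2} + \frac{C^{2} \sin{\left(x \right)} \cos{\left(x \right)}}{2}
So the left-hand side equals
  \frac{A^{2} x y^{2}}{2} - \frac{3 A B x y e^{x}}{2} + \frac{A B y e^{x}}{2} + 2 A C x y \sin{\left(x \right)} + \frac{A C x y \cos{\left(x \right)}}{2} + \frac{A C y \sin{\left(x \right)}}{2} - \frac{3 B^{2} e^{2 x}}{2} + \frac{B C e^{x} \sin{\left(x \right)}}{2} + \frac{B C e^{x} \cos{\left(x \right)}}{2} + 2 C^{2} \sin^{2}{\left(x \right)} + \frac{C^{2} \sin{\left(x \right)} \cos{\left(x \right)}}{2}
This must equal f(x, y) identically; expanded, f = \frac{9 x y^{2}}{2} + \frac{27 x y e^{x}}{2} - 6 x y \sin{\left(x \right)} - \frac{3 x y \cos{\left(x \right)}}{2} - \frac{9 y e^{x}}{2} - \frac{3 y \sin{\left(x \right)}}{2} - \frac{27 e^{2 x}}{2} + \frac{3 e^{x} \sin{\left(x \right)}}{2} + \frac{3 e^{x} \cos{\left(x \right)}}{2} + 2 \sin^{2}{\left(x \right)} + \frac{\sin{\left(x \right)} \cos{\left(x \right)}}{2}.
Matching coefficients of the independent functions:
  [x y^{2}]:  \frac{A^{2}}{2} = \frac{9}{2}
  [y e^{x}]:  \frac{A B}{2} = - \frac{9}{2}
  [y \sin{\left(x \right)}, x y \cos{\left(x \right)}]:  \frac{A C}{2} = - \frac{3}{2}
  [e^{x} \sin{\left(x \right)}, e^{x} \cos{\left(x \right)}]:  \frac{B C}{2} = \frac{3}{2}
  [\sin{\left(x \right)} \cos{\left(x \right)}]:  \frac{C^{2}}{2} = \frac{1}{2}
  [x y e^{x}]:  - \frac{3 A B}{2} = \frac{27}{2}
  [x y \sin{\left(x \right)}]:  2 A C = -6
  [e^{2 x}]:  - \frac{3 B^{2}}{2} = - \frac{27}{2}
  [\sin^{2}{\left(x \right)}]:  2 C^{2} = 2
These equations allow (A, B, C) = (-3, 3, 1) or (3, -3, -1).
Impose the point condition(s):
  u(0, 0) = -3  ⟹  B = -3
Only A = 3, B = -3, C = -1 satisfies everything.
Hence u(x, y) = 3 x y - 3 e^{x} - \sin{\left(x \right)}.

Answer: u(x, y) = 3 x y - 3 e^{x} - \sin{\left(x \right)}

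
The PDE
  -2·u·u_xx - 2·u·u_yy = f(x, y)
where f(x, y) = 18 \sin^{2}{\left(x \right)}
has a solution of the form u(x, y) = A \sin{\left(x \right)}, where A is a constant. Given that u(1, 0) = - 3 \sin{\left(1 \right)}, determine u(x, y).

Substitute the ansatz u = A \sin{\left(x \right)} into the left-hand side.
Derivatives of the ansatz:
  u_xx = - A \sin{\left(x \right)}
  u_yy = 0
Term by term:
  -2·u·u_xx = 2 A^{2} \sin^{2}{\left(x \right)}
  -2·u·u_yy = 0
So the left-hand side equals
  2 A^{2} \sin^{2}{\left(x \right)}
This must equal f(x, y) = 18 \sin^{2}{\left(x \right)} identically.
Matching coefficients of the independent functions:
  [\sin^{2}{\left(x \right)}]:  2 A^{2} = 18
These equations allow (A) = (-3) or (3).
Impose the point condition(s):
  u(1, 0) = - 3 \sin{\left(1 \right)}  ⟹  A \sin{\left(1 \right)} = - 3 \sin{\left(1 \right)}
Only A = -3 satisfies everything.
Hence u(x, y) = - 3 \sin{\left(x \right)}.

Answer: u(x, y) = - 3 \sin{\left(x \right)}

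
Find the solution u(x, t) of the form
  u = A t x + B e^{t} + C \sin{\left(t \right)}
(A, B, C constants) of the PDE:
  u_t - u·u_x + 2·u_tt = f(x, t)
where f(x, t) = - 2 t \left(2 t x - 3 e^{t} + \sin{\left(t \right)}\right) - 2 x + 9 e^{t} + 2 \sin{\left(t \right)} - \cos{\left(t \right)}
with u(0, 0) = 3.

Substitute the ansatz u = A t x + B e^{t} + C \sin{\left(t \right)} into the left-hand side.
Derivatives of the ansatz:
  u_t = A x + B e^{t} + C \cos{\left(t \right)}
  u_x = A t
  u_tt = B e^{t} - C \sin{\left(t \right)}
Term by term:
  u_t = A x + B e^{t} + C \cos{\left(t \right)}
  -u·u_x = - A^{2} t^{2} x - A B t e^{t} - A C t \sin{\left(t \right)}
  2·u_tt = 2 B e^{t} - 2 C \sin{\left(t \right)}
So the left-hand side equals
  - A^{2} t^{2} x - A B t e^{t} - A C t \sin{\left(t \right)} + A x + 3 B e^{t} - 2 C \sin{\left(t \right)} + C \cos{\left(t \right)}
This must equal f(x, t) identically; expanded, f = - 4 t^{2} x + 6 t e^{t} - 2 t \sin{\left(t \right)} - 2 x + 9 e^{t} + 2 \sin{\left(t \right)} - \cos{\left(t \right)}.
Matching coefficients of the independent functions:
  [x]:  A = -2
  [t e^{t}]:  - A B = 6
  [t \sin{\left(t \right)}]:  - A C = -2
  [t^{2} x]:  - A^{2} = -4
  [e^{t}]:  3 B = 9
  [\sin{\left(t \right)}]:  - 2 C = 2
  [\cos{\left(t \right)}]:  C = -1
Solving: A = -2, B = 3, C = -1.
Check against the point condition:
  u(0, 0) = 3  ⟹  B = 3  ✓
Hence u(x, t) = - 2 t x + 3 e^{t} - \sin{\left(t \right)}.

Answer: u(x, t) = - 2 t x + 3 e^{t} - \sin{\left(t \right)}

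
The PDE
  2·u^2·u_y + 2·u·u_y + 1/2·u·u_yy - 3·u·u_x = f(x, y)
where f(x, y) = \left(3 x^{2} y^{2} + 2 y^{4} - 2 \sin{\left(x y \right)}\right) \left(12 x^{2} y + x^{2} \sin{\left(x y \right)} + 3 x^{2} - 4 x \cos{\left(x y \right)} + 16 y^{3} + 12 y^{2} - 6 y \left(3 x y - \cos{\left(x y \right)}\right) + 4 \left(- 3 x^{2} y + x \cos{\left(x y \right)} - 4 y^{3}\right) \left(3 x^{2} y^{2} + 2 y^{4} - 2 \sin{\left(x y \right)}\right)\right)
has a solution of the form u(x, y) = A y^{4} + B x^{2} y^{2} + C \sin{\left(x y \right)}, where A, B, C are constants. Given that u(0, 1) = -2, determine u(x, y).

Substitute the ansatz u = A y^{4} + B x^{2} y^{2} + C \sin{\left(x y \right)} into the left-hand side.
Derivatives of the ansatz:
  u_y = 4 A y^{3} + 2 B x^{2} y + C x \cos{\left(x y \right)}
  u_yy = 12 A y^{2} + 2 B x^{2} - C x^{2} \sin{\left(x y \right)}
  u_x = 2 B x y^{2} + C y \cos{\left(x y \right)}
Term by term:
  2·u^2·u_y = 8 A^{3} y^{11} + 20 A^{2} B x^{2} y^{9} + 2 A^{2} C x y^{8} \cos{\left(x y \right)} + 16 A^{2} C y^{7} \sin{\left(x y \right)} + 16 A B^{2} x^{4} y^{7} + 4 A B C x^{3} y^{6} \cos{\left(x y \right)} + 24 A B C x^{2} y^{5} \sin{\left(x y \right)} + 4 A C^{2} x y^{4} \sin{\left(x y \right)} \cos{\left(x y \right)} + 8 A C^{2} y^{3} \sin^{2}{\left(x y \right)} + 4 B^{3} x^{6} y^{5} + 2 B^{2} C x^{5} y^{4} \cos{\left(x y \right)} + 8 B^{2} C x^{4} y^{3} \sin{\left(x y \right)} + 4 B C^{2} x^{3} y^{2} \sin{\left(x y \right)} \cos{\left(x y \right)} + 4 B C^{2} x^{2} y \sin^{2}{\left(x y \right)} + 2 C^{3} x \sin^{2}{\left(x y \right)} \cos{\left(x y \right)}
  2·u·u_y = 8 A^{2} y^{7} + 12 A B x^{2} y^{5} + 2 A C x y^{4} \cos{\left(x y \right)} + 8 A C y^{3} \sin{\left(x y \right)} + 4 B^{2} x^{4} y^{3} + 2 B C x^{3} y^{2} \cos{\left(x y \right)} + 4 B C x^{2} y \sin{\left(x y \right)} + 2 C^{2} x \sin{\left(x y \right)} \cos{\left(x y \right)}
  1/2·u·u_yy = 6 A^{2} y^{6} + 7 A B x^{2} y^{4} - \frac{A C x^{2} y^{4} \sin{\left(x y \right)}}{2} + 6 A C y^{2} \sin{\left(x y \right)} + B^{2} x^{4} y^{2} - \frac{B C x^{4} y^{2} \sin{\left(x y \right)}}{2} + B C x^{2} \sin{\left(x y \right)} - \frac{C^{2} x^{2} \sin^{2}{\left(x y \right)}}{2}
  -3·u·u_x = - 6 A B x y^{6} - 3 A C y^{5} \cos{\left(x y \right)} - 6 B^{2} x^{3} y^{4} - 3 B C x^{2} y^{3} \cos{\left(x y \right)} - 6 B C x y^{2} \sin{\left(x y \right)} - 3 C^{2} y \sin{\left(x y \right)} \cos{\left(x y \right)}
Sum these and collect like terms in the independent variables.
This must equal f(x, y) identically; expanded, f = - 108 x^{6} y^{5} + 36 x^{5} y^{4} \cos{\left(x y \right)} - 288 x^{4} y^{7} + 144 x^{4} y^{3} \sin{\left(x y \right)} + 36 x^{4} y^{3} + 3 x^{4} y^{2} \sin{\left(x y \right)} + 9 x^{4} y^{2} + 48 x^{3} y^{6} \cos{\left(x y \right)} - 54 x^{3} y^{4} - 48 x^{3} y^{2} \sin{\left(x y \right)} \cos{\left(x y \right)} - 12 x^{3} y^{2} \cos{\left(x y \right)} - 240 x^{2} y^{9} + 288 x^{2} y^{5} \sin{\left(x y \right)} + 72 x^{2} y^{5} + 2 x^{2} y^{4} \sin{\left(x y \right)} + 42 x^{2} y^{4} + 18 x^{2} y^{3} \cos{\left(x y \right)} - 48 x^{2} y \sin^{2}{\left(x y \right)} - 24 x^{2} y \sin{\left(x y \right)} - 2 x^{2} \sin^{2}{\left(x y \right)} - 6 x^{2} \sin{\left(x y \right)} + 16 x y^{8} \cos{\left(x y \right)} - 36 x y^{6} - 32 x y^{4} \sin{\left(x y \right)} \cos{\left(x y \right)} - 8 x y^{4} \cos{\left(x y \right)} + 36 x y^{2} \sin{\left(x y \right)} + 16 x \sin^{2}{\left(x y \right)} \cos{\left(x y \right)} + 8 x \sin{\left(x y \right)} \cos{\left(x y \right)} - 64 y^{11} + 128 y^{7} \sin{\left(x y \right)} + 32 y^{7} + 24 y^{6} + 12 y^{5} \cos{\left(x y \right)} - 64 y^{3} \sin^{2}{\left(x y \right)} - 32 y^{3} \sin{\left(x y \right)} - 24 y^{2} \sin{\left(x y \right)} - 12 y \sin{\left(x y \right)} \cos{\left(x y \right)}.
Matching coefficients of the independent functions:
(each divided by its leading coefficient; functions giving the same equation are listed together)
  [y^{6}, y^{7}]:  A^{2} - 4 = 0
  [y^{11}]:  A^{3} + 8 = 0
  [x y^{6}, x^{2} y^{4}, x^{2} y^{5}]:  A B - 6 = 0
  [x^{2} y^{9}]:  A^{2} B + 12 = 0
  [x^{2} \sin{\left(x y \right)}, x y^{2} \sin{\left(x y \right)}, x^{2} y \sin{\left(x y \right)}, …]:  B C + 6 = 0
  [x^{2} \sin^{2}{\left(x y \right)}, x \sin{\left(x y \right)} \cos{\left(x y \right)}, y \sin{\left(x y \right)} \cos{\left(x y \right)}]:  C^{2} - 4 = 0
  [x^{3} y^{4}, x^{4} y^{2}, x^{4} y^{3}]:  B^{2} - 9 = 0
  [x^{4} y^{7}]:  A B^{2} + 18 = 0
  [x^{6} y^{5}]:  B^{3} + 27 = 0
  [y^{2} \sin{\left(x y \right)}, y^{3} \sin{\left(x y \right)}, y^{5} \cos{\left(x y \right)}, …]:  A C + 4 = 0
  [y^{3} \sin^{2}{\left(x y \right)}, x y^{4} \sin{\left(x y \right)} \cos{\left(x y \right)}]:  A C^{2} + 8 = 0
  [y^{7} \sin{\left(x y \right)}, x y^{8} \cos{\left(x y \right)}]:  A^{2} C - 8 = 0
  [x \sin^{2}{\left(x y \right)} \cos{\left(x y \right)}]:  C^{3} - 8 = 0
  [x^{2} y \sin^{2}{\left(x y \right)}, x^{3} y^{2} \sin{\left(x y \right)} \cos{\left(x y \right)}]:  B C^{2} + 12 = 0
  [x^{2} y^{5} \sin{\left(x y \right)}, x^{3} y^{6} \cos{\left(x y \right)}]:  A B C - 12 = 0
  [x^{4} y^{3} \sin{\left(x y \right)}, x^{5} y^{4} \cos{\left(x y \right)}]:  B^{2} C - 18 = 0
Solving: A = -2, B = -3, C = 2.
Check against the point condition:
  u(0, 1) = -2  ⟹  A = -2  ✓
Hence u(x, y) = - 3 x^{2} y^{2} - 2 y^{4} + 2 \sin{\left(x y \right)}.

Answer: u(x, y) = - 3 x^{2} y^{2} - 2 y^{4} + 2 \sin{\left(x y \right)}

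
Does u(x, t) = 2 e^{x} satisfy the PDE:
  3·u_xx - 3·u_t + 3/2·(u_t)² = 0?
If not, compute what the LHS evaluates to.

Answer: No, the LHS evaluates to 6 e^{x}

Derivation:
Evaluate each term of the left-hand side for u = 2 e^{x}.
Derivatives:
  u_xx = 2 e^{x}
  u_t = 0
Terms:
  3·u_xx = 6 e^{x}
  -3·u_t = 0
  3/2·(u_t)² = 0
Sum: LHS = 6 e^{x}
Given right-hand side: 0. Difference LHS − RHS = 6 e^{x} ≠ 0, so u is not a solution.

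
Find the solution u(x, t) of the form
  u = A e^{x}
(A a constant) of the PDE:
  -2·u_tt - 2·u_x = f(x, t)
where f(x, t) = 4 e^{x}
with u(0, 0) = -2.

Answer: u(x, t) = - 2 e^{x}

Derivation:
Substitute the ansatz u = A e^{x} into the left-hand side.
Derivatives of the ansatz:
  u_tt = 0
  u_x = A e^{x}
Term by term:
  -2·u_tt = 0
  -2·u_x = - 2 A e^{x}
So the left-hand side equals
  - 2 A e^{x}
This must equal f(x, t) = 4 e^{x} identically.
Matching coefficients of the independent functions:
  [e^{x}]:  - 2 A = 4
Solving: A = -2.
Check against the point condition:
  u(0, 0) = -2  ⟹  A = -2  ✓
Hence u(x, t) = - 2 e^{x}.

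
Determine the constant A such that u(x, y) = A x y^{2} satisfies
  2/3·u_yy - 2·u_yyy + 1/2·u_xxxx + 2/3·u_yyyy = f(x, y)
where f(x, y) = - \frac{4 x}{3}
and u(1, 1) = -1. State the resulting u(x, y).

Substitute the ansatz u = A x y^{2} into the left-hand side.
Derivatives of the ansatz:
  u_yy = 2 A x
  u_yyy = 0
  u_xxxx = 0
  u_yyyy = 0
Term by term:
  2/3·u_yy = \frac{4 A x}{3}
  -2·u_yyy = 0
  1/2·u_xxxx = 0
  2/3·u_yyyy = 0
So the left-hand side equals
  \frac{4 A x}{3}
This must equal f(x, y) = - \frac{4 x}{3} identically.
Matching coefficients of the independent functions:
  [x]:  \frac{4 A}{3} = - \frac{4}{3}
Solving: A = -1.
Check against the point condition:
  u(1, 1) = -1  ⟹  A = -1  ✓
Hence u(x, y) = - x y^{2}.

Answer: u(x, y) = - x y^{2}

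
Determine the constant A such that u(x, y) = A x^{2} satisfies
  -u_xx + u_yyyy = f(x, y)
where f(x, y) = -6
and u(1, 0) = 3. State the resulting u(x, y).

Substitute the ansatz u = A x^{2} into the left-hand side.
Derivatives of the ansatz:
  u_xx = 2 A
  u_yyyy = 0
Term by term:
  -u_xx = - 2 A
  u_yyyy = 0
So the left-hand side equals
  - 2 A
This must equal f(x, y) = -6 identically.
Matching coefficients of the independent functions:
  [constant term]:  - 2 A = -6
Solving: A = 3.
Check against the point condition:
  u(1, 0) = 3  ⟹  A = 3  ✓
Hence u(x, y) = 3 x^{2}.

Answer: u(x, y) = 3 x^{2}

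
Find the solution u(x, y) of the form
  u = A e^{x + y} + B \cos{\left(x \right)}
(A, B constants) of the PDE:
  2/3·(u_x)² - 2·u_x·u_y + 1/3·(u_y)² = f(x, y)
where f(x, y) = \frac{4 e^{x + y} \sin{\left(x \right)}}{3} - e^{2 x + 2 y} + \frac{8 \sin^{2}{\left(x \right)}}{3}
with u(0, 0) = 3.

Substitute the ansatz u = A e^{x + y} + B \cos{\left(x \right)} into the left-hand side.
Derivatives of the ansatz:
  u_x = A e^{x} e^{y} - B \sin{\left(x \right)}
  u_y = A e^{x} e^{y}
Term by term:
  2/3·(u_x)² = \frac{2 A^{2} e^{2 x} e^{2 y}}{3} - \frac{4 A B e^{x} e^{y} \sin{\left(x \right)}}{3} + \frac{2 B^{2} \sin^{2}{\left(x \right)}}{3}
  -2·u_x·u_y = - 2 A^{2} e^{2 x} e^{2 y} + 2 A B e^{x} e^{y} \sin{\left(x \right)}
  1/3·(u_y)² = \frac{A^{2} e^{2 x} e^{2 y}}{3}
So the left-hand side equals
  - A^{2} e^{2 x} e^{2 y} + \frac{2 A B e^{x} e^{y} \sin{\left(x \right)}}{3} + \frac{2 B^{2} \sin^{2}{\left(x \right)}}{3}
This must equal f(x, y) identically; expanded, f = - e^{2 x} e^{2 y} + \frac{4 e^{x} e^{y} \sin{\left(x \right)}}{3} + \frac{8 \sin^{2}{\left(x \right)}}{3}.
Matching coefficients of the independent functions:
  [e^{2 x} e^{2 y}]:  - A^{2} = -1
  [e^{x} e^{y} \sin{\left(x \right)}]:  \frac{2 A B}{3} = \frac{4}{3}
  [\sin^{2}{\left(x \right)}]:  \frac{2 B^{2}}{3} = \frac{8}{3}
These equations allow (A, B) = (-1, -2) or (1, 2).
Impose the point condition(s):
  u(0, 0) = 3  ⟹  A + B = 3
Only A = 1, B = 2 satisfies everything.
Hence u(x, y) = e^{x + y} + 2 \cos{\left(x \right)}.

Answer: u(x, y) = e^{x + y} + 2 \cos{\left(x \right)}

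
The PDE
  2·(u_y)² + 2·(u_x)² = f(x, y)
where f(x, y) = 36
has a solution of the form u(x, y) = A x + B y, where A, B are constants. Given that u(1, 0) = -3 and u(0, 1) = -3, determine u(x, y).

Substitute the ansatz u = A x + B y into the left-hand side.
Derivatives of the ansatz:
  u_y = B
  u_x = A
Term by term:
  2·(u_y)² = 2 B^{2}
  2·(u_x)² = 2 A^{2}
So the left-hand side equals
  2 A^{2} + 2 B^{2}
This must equal f(x, y) = 36 identically.
Matching coefficients of the independent functions:
  [constant term]:  2 A^{2} + 2 B^{2} = 36
These equations do not fix every constant; impose the point condition(s):
  u(1, 0) = -3  ⟹  A = -3
  u(0, 1) = -3  ⟹  B = -3
Solving the combined system: A = -3, B = -3.
Hence u(x, y) = - 3 x - 3 y.

Answer: u(x, y) = - 3 x - 3 y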